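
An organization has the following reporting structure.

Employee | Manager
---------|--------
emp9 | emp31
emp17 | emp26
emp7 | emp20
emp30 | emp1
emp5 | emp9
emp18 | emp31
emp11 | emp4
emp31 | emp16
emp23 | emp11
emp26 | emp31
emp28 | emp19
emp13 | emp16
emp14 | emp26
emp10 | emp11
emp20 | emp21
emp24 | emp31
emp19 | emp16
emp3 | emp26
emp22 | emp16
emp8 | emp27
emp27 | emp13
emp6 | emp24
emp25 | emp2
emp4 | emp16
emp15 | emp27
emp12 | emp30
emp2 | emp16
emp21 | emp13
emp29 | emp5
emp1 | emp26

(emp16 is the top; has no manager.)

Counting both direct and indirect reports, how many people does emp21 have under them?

2

emp21 directly manages emp20. Under emp20: emp7 (1). That's 2 in total.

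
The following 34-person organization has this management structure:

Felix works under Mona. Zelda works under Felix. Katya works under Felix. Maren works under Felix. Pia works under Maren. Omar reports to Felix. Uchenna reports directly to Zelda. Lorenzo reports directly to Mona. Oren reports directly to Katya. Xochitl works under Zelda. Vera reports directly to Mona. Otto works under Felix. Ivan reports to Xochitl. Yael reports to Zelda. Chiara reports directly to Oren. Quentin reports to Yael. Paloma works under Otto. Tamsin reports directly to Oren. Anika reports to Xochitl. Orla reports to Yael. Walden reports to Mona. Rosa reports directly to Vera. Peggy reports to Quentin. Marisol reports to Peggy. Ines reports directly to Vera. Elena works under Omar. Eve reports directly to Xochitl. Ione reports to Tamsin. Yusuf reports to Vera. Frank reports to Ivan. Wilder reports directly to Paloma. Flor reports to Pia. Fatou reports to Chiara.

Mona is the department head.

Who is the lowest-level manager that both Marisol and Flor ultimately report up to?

Felix

Marisol's chain of managers is Peggy, Quentin, Yael, Zelda, Felix, Mona. Flor's chain of managers is Pia, Maren, Felix, Mona. The first manager that appears in both chains is Felix.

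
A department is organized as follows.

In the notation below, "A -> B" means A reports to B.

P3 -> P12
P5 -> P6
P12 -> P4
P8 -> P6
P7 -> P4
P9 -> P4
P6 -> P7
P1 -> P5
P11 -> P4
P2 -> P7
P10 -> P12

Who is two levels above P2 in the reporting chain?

P4

P2 reports to P7, and P7 reports to P4. So P2's skip-level manager is P4.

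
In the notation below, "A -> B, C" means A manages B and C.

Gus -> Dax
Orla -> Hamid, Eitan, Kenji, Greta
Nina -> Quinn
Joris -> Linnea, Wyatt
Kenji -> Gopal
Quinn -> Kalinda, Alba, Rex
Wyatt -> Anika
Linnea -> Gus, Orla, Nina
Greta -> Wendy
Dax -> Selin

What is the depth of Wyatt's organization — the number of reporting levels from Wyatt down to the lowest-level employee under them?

The longest chain under Wyatt runs Wyatt → Anika, which is 1 level below Wyatt.

1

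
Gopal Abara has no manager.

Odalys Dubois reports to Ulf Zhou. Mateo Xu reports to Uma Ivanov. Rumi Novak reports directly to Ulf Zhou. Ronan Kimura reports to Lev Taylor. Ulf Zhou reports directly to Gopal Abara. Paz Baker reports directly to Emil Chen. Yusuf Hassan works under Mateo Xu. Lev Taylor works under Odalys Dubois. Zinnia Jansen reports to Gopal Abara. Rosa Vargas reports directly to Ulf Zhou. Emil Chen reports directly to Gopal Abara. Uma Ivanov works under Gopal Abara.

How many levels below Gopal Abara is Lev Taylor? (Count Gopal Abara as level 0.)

3

Chain from Lev Taylor up to Gopal Abara: Lev Taylor → Odalys Dubois → Ulf Zhou → Gopal Abara. That is 3 steps up, so Lev Taylor is 3 levels below Gopal Abara.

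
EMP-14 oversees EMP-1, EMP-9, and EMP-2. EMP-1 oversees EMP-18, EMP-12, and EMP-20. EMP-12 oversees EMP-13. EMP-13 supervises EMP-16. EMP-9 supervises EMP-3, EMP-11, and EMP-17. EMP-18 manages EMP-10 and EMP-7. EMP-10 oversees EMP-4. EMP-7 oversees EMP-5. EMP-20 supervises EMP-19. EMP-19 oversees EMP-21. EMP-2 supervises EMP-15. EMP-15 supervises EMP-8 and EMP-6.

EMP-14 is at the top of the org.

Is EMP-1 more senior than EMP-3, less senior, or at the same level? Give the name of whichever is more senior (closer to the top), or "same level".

EMP-1 is 1 level below EMP-14; EMP-3 is 2. EMP-1 is higher.

EMP-1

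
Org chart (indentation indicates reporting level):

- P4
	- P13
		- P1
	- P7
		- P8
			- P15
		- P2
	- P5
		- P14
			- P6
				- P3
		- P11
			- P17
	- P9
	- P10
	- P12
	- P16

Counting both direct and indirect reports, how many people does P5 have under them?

5

P5 directly manages P14, P11. Under P14: P6, P3 (2). Under P11: P17 (1). So P5's organization is 2 direct reports plus everyone under them: 3 + 2 = 5.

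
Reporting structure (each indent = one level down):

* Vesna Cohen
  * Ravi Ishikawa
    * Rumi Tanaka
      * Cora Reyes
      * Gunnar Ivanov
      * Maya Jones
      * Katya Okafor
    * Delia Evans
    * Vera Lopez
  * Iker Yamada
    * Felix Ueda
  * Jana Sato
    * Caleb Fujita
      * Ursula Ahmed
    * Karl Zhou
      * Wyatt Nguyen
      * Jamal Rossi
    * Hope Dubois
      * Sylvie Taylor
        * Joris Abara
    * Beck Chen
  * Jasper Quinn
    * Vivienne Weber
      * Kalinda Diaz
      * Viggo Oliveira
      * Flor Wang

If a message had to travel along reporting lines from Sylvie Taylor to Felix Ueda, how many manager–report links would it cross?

Sylvie Taylor is 3 levels below Vesna Cohen, and Felix Ueda is 2 levels below Vesna Cohen (their lowest common manager). The shortest path runs up from Sylvie Taylor to Vesna Cohen and back down to Felix Ueda: 3 + 2 = 5 links.

5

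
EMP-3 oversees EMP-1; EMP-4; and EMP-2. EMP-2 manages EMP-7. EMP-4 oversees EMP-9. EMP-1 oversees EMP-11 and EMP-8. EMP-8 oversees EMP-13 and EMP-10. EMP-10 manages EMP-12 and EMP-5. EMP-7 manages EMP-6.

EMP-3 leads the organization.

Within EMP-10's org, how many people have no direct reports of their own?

The people in EMP-10's organization with no one reporting to them are EMP-12, EMP-5. That is 2.

2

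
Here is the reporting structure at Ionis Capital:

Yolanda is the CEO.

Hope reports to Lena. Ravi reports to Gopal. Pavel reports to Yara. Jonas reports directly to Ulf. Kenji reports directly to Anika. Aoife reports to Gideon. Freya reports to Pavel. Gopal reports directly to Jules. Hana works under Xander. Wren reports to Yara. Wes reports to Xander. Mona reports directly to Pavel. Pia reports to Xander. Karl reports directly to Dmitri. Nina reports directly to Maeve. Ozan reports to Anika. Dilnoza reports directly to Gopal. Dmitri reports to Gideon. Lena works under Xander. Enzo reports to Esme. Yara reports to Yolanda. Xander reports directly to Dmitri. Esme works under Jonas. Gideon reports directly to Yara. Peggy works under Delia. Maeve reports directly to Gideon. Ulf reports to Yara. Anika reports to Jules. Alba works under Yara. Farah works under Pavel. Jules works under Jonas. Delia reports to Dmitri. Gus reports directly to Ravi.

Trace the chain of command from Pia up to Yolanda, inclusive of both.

Pia reports to Xander. Xander reports to Dmitri. Dmitri reports to Gideon. Gideon reports to Yara. Yara reports to Yolanda. Yolanda is at the top.

Pia -> Xander -> Dmitri -> Gideon -> Yara -> Yolanda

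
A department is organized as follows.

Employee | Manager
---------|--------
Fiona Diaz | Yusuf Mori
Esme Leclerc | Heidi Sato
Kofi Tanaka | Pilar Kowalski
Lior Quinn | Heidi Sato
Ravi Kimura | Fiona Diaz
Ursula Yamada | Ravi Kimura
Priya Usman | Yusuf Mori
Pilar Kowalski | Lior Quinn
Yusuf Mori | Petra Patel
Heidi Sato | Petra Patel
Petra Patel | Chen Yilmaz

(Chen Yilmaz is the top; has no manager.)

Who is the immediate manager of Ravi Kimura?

Fiona Diaz

Ravi Kimura reports directly to Fiona Diaz.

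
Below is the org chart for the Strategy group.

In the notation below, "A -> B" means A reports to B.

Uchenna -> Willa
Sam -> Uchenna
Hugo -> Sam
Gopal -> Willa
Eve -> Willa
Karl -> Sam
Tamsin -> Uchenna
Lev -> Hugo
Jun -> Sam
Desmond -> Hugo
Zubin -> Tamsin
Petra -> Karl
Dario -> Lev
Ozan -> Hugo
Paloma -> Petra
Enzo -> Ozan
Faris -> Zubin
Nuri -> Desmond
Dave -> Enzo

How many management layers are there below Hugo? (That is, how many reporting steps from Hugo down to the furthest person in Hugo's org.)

The longest chain under Hugo runs Hugo → Ozan → Enzo → Dave, which is 3 levels below Hugo.

3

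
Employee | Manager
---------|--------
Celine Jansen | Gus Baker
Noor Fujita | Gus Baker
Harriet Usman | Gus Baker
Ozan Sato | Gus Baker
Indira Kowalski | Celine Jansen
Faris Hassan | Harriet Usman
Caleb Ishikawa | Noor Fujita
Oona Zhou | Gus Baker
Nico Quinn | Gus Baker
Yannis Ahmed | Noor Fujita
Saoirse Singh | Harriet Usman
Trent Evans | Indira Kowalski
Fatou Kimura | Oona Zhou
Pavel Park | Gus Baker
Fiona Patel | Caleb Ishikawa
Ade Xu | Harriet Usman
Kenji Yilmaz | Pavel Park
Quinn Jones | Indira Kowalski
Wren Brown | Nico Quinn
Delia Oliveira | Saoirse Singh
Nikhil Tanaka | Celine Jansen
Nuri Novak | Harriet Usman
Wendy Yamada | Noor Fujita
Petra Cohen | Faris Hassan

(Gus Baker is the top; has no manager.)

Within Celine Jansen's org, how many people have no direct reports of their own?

The people in Celine Jansen's organization with no one reporting to them are Nikhil Tanaka, Quinn Jones, Trent Evans. That is 3.

3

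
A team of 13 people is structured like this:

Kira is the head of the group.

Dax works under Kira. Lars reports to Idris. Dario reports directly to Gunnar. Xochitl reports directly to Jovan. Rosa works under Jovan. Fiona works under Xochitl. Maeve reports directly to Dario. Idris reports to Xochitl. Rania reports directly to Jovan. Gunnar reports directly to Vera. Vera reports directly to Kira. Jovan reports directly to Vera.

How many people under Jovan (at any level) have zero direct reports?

4

The people in Jovan's organization with no one reporting to them are Rania, Lars, Fiona, Rosa. That is 4.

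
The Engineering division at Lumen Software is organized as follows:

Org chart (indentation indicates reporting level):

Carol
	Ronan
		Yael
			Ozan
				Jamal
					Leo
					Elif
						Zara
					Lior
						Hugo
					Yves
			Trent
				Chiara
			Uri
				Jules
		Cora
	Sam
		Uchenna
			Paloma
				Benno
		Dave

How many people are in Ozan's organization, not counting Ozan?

7

Ozan directly manages Jamal. Under Jamal: Yves, Lior, Hugo, Elif, Zara, Leo (6). That's 7 in total.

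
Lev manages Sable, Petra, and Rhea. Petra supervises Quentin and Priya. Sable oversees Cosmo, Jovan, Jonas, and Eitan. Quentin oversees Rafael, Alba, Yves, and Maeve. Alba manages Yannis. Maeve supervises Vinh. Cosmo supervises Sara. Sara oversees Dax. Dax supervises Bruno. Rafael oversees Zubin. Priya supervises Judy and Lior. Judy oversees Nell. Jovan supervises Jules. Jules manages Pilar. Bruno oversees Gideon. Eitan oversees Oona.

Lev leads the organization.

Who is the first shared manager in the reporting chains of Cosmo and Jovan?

Cosmo's chain of managers is Sable, Lev. Jovan's chain of managers is Sable, Lev. The first manager that appears in both chains is Sable.

Sable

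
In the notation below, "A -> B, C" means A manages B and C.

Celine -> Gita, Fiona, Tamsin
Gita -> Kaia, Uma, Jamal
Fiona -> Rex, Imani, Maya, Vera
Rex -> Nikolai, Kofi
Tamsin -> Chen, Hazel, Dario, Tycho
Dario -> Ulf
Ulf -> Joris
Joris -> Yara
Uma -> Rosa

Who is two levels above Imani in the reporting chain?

Celine

Imani reports to Fiona, and Fiona reports to Celine. So Imani's skip-level manager is Celine.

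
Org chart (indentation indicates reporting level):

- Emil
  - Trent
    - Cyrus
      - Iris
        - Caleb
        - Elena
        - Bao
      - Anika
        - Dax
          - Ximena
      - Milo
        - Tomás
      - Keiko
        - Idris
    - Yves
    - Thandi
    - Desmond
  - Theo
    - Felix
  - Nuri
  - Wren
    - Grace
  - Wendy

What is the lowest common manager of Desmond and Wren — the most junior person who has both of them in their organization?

Emil

Desmond's chain of managers is Trent, Emil. Wren's chain of managers is Emil. The first manager that appears in both chains is Emil.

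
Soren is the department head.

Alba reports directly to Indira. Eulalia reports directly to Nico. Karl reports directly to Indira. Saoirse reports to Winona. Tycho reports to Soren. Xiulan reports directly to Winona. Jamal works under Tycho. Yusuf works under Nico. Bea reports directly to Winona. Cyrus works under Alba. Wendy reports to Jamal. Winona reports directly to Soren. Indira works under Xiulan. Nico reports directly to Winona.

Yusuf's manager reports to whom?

Yusuf reports to Nico, and Nico reports to Winona. So Yusuf's skip-level manager is Winona.

Winona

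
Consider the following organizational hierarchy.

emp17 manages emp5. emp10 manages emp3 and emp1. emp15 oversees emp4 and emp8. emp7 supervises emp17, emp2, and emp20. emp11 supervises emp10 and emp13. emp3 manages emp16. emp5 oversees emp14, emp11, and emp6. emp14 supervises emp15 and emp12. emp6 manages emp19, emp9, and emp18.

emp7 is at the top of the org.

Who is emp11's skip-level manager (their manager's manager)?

emp17

emp11 reports to emp5, and emp5 reports to emp17. So emp11's skip-level manager is emp17.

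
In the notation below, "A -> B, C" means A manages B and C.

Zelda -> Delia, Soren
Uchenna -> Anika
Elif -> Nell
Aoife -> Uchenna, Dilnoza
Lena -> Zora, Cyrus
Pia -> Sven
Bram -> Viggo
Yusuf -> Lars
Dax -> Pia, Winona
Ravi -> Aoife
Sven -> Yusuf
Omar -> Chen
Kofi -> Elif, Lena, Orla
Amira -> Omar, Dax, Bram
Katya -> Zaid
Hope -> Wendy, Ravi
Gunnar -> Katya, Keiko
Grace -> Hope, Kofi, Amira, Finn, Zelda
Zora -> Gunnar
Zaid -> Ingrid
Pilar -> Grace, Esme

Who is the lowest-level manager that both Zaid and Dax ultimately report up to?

Zaid's chain of managers is Katya, Gunnar, Zora, Lena, Kofi, Grace, Pilar. Dax's chain of managers is Amira, Grace, Pilar. The first manager that appears in both chains is Grace.

Grace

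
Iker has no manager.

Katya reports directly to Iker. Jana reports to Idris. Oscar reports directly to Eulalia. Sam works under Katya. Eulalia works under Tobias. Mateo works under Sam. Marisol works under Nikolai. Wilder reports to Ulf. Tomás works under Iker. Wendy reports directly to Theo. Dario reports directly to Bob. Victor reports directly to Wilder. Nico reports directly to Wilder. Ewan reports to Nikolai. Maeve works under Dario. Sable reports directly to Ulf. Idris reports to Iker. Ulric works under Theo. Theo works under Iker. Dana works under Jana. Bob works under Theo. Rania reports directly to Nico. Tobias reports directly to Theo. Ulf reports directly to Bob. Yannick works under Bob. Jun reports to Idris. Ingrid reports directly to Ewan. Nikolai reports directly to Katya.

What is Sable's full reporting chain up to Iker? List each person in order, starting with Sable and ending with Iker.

Sable -> Ulf -> Bob -> Theo -> Iker

Sable reports to Ulf. Ulf reports to Bob. Bob reports to Theo. Theo reports to Iker. Iker is at the top.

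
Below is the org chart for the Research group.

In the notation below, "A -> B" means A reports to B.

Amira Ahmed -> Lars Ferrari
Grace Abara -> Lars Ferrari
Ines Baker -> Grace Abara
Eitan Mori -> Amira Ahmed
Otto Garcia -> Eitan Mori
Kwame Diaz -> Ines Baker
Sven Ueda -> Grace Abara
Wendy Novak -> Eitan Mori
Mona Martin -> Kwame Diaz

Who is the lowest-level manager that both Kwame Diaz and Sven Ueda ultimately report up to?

Kwame Diaz's chain of managers is Ines Baker, Grace Abara, Lars Ferrari. Sven Ueda's chain of managers is Grace Abara, Lars Ferrari. The first manager that appears in both chains is Grace Abara.

Grace Abara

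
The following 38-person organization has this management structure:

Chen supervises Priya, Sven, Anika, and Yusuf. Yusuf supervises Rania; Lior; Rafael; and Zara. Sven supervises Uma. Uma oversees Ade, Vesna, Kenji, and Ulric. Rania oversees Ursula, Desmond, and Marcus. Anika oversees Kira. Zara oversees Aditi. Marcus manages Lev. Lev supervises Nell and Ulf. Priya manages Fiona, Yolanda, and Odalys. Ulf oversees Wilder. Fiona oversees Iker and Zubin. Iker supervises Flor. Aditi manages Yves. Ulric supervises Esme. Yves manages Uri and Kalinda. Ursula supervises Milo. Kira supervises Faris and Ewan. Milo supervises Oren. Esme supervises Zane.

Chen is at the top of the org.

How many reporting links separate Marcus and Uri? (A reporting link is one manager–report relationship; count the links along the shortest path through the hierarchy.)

Marcus is 2 levels below Yusuf, and Uri is 4 levels below Yusuf (their lowest common manager). The shortest path runs up from Marcus to Yusuf and back down to Uri: 2 + 4 = 6 links.

6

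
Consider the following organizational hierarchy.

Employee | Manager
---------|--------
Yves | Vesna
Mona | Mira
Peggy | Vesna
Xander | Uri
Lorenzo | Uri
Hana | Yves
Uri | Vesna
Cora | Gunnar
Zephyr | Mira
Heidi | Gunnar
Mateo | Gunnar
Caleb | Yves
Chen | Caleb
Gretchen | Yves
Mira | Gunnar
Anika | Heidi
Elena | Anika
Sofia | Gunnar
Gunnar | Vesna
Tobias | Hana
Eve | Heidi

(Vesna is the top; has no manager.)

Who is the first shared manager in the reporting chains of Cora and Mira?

Gunnar

Cora's chain of managers is Gunnar, Vesna. Mira's chain of managers is Gunnar, Vesna. The first manager that appears in both chains is Gunnar.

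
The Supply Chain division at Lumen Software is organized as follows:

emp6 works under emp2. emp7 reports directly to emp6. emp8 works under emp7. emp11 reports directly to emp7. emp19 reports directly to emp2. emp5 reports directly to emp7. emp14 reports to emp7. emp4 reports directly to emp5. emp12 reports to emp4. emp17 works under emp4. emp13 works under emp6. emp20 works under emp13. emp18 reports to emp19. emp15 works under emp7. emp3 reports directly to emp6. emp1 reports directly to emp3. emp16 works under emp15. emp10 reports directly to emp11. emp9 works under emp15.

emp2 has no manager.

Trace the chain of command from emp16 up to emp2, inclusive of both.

emp16 -> emp15 -> emp7 -> emp6 -> emp2

emp16 reports to emp15. emp15 reports to emp7. emp7 reports to emp6. emp6 reports to emp2. emp2 is at the top.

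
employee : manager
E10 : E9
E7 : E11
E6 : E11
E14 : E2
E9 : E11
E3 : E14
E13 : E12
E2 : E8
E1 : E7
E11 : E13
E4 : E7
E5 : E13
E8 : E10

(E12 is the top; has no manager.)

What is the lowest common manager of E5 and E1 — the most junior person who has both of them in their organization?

E13

E5's chain of managers is E13, E12. E1's chain of managers is E7, E11, E13, E12. The first manager that appears in both chains is E13.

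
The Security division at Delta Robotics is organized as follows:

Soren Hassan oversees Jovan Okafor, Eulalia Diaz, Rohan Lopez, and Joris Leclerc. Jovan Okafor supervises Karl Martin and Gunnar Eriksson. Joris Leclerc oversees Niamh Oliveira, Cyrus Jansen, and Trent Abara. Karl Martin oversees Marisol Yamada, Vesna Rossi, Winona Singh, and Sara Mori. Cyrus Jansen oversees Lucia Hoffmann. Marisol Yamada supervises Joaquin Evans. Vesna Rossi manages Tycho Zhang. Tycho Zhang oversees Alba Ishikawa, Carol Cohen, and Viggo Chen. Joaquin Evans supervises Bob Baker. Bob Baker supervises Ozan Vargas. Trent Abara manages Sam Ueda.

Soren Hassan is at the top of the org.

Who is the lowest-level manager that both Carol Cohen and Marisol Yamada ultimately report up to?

Carol Cohen's chain of managers is Tycho Zhang, Vesna Rossi, Karl Martin, Jovan Okafor, Soren Hassan. Marisol Yamada's chain of managers is Karl Martin, Jovan Okafor, Soren Hassan. The first manager that appears in both chains is Karl Martin.

Karl Martin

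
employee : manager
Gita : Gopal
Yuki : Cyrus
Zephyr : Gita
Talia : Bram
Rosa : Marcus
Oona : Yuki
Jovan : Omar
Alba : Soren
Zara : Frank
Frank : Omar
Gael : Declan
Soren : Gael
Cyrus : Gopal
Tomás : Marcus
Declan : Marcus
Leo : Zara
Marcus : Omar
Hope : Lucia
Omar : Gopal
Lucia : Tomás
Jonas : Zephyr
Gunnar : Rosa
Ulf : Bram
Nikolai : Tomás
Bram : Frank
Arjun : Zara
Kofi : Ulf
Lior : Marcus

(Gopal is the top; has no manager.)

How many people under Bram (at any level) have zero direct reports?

2

The people in Bram's organization with no one reporting to them are Talia, Kofi. That is 2.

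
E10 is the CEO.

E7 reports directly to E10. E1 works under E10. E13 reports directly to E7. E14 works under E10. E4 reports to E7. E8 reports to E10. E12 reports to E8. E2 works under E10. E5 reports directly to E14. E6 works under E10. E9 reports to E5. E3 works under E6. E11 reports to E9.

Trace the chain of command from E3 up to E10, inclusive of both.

E3 reports to E6. E6 reports to E10. E10 is at the top.

E3 -> E6 -> E10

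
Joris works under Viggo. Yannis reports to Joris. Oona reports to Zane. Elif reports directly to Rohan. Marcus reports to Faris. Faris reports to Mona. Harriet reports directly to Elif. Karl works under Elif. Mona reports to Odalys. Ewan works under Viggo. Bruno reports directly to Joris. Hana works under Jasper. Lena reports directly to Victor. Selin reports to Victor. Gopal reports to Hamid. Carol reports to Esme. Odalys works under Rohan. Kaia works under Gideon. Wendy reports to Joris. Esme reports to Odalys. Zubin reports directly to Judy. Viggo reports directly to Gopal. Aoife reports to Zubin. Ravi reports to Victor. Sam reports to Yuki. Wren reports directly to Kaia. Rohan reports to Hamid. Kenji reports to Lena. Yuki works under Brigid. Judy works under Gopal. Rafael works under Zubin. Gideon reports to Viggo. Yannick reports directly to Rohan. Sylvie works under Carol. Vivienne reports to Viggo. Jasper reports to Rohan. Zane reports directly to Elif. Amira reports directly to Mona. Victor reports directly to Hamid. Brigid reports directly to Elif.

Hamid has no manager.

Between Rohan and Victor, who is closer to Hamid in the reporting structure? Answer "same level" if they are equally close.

same level

Both Rohan and Victor are 1 level below Hamid.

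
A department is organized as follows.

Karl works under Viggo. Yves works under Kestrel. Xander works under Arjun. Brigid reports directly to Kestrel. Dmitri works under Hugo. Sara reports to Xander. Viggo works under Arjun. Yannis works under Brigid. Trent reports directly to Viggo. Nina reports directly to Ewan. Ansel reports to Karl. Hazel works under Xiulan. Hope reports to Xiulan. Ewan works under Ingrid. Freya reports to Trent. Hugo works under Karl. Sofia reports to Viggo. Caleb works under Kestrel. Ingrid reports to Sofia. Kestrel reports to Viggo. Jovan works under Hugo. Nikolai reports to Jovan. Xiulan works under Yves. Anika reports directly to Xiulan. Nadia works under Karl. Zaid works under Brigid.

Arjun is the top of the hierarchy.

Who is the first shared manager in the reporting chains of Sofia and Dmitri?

Sofia's chain of managers is Viggo, Arjun. Dmitri's chain of managers is Hugo, Karl, Viggo, Arjun. The first manager that appears in both chains is Viggo.

Viggo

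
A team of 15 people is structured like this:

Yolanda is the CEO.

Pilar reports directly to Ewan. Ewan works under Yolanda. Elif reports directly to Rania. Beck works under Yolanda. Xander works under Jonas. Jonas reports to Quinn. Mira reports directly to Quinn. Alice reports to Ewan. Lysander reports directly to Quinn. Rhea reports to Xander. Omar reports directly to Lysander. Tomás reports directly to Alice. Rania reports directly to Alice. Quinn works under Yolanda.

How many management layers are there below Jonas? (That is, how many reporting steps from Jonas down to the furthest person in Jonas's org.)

The longest chain under Jonas runs Jonas → Xander → Rhea, which is 2 levels below Jonas.

2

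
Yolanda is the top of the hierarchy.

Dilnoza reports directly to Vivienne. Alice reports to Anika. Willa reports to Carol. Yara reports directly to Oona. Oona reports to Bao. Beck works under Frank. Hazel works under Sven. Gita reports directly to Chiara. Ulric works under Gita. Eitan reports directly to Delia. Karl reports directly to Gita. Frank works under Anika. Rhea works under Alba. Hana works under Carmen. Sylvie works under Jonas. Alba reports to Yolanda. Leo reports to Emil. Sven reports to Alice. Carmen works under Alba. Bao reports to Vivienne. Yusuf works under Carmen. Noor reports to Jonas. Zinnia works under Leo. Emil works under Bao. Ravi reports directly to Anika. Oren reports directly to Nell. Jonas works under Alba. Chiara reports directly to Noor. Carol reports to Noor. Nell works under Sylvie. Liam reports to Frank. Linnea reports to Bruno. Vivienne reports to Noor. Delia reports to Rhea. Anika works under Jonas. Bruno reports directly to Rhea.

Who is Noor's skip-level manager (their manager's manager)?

Alba

Noor reports to Jonas, and Jonas reports to Alba. So Noor's skip-level manager is Alba.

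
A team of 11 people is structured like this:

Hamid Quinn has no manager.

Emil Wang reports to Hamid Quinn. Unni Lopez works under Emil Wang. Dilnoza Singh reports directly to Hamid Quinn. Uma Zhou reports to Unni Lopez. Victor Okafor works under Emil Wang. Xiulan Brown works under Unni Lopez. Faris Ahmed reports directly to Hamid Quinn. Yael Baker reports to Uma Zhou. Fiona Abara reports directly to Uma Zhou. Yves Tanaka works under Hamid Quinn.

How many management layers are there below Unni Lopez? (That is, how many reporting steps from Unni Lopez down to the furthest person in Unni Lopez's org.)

2

The longest chain under Unni Lopez runs Unni Lopez → Uma Zhou → Fiona Abara, which is 2 levels below Unni Lopez.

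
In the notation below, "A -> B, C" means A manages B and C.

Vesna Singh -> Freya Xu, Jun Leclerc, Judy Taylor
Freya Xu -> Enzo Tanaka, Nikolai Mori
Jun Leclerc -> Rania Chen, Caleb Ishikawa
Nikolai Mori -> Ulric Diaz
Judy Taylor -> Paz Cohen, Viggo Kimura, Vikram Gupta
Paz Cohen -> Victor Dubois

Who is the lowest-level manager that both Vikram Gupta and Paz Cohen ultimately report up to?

Judy Taylor

Vikram Gupta's chain of managers is Judy Taylor, Vesna Singh. Paz Cohen's chain of managers is Judy Taylor, Vesna Singh. The first manager that appears in both chains is Judy Taylor.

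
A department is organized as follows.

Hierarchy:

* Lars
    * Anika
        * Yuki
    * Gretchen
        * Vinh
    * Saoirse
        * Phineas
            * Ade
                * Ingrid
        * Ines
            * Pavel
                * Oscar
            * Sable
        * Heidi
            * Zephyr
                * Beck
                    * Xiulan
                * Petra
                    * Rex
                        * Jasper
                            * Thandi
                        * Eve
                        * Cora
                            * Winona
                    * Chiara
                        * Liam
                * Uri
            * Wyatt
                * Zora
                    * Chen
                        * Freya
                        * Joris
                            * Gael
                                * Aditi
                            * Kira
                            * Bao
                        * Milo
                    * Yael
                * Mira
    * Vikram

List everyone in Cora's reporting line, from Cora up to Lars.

Cora reports to Rex. Rex reports to Petra. Petra reports to Zephyr. Zephyr reports to Heidi. Heidi reports to Saoirse. Saoirse reports to Lars. Lars is at the top.

Cora -> Rex -> Petra -> Zephyr -> Heidi -> Saoirse -> Lars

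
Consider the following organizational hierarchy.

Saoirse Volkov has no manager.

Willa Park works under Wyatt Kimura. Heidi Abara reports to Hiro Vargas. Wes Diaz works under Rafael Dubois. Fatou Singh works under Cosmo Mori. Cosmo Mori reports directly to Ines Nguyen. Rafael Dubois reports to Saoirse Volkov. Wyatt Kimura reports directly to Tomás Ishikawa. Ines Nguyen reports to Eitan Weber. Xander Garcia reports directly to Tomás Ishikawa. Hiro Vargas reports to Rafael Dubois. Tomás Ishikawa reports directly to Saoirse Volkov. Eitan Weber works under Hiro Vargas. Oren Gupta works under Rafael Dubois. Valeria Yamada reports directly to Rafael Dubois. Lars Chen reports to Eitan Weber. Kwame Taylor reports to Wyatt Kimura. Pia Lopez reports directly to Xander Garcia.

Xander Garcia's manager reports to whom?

Xander Garcia reports to Tomás Ishikawa, and Tomás Ishikawa reports to Saoirse Volkov. So Xander Garcia's skip-level manager is Saoirse Volkov.

Saoirse Volkov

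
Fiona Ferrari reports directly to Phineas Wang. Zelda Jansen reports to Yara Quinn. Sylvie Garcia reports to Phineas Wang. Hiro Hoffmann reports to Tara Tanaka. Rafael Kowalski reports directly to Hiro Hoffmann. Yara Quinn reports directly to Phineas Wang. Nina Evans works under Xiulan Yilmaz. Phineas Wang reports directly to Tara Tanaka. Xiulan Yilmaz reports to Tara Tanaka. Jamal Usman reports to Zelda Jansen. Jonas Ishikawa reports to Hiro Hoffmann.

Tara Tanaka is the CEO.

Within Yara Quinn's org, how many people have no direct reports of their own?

The only person in Yara Quinn's organization with no one reporting to them is Jamal Usman. That is 1.

1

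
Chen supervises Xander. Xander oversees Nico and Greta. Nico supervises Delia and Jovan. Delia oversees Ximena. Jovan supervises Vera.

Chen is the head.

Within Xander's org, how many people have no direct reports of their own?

3

The people in Xander's organization with no one reporting to them are Greta, Vera, Ximena. That is 3.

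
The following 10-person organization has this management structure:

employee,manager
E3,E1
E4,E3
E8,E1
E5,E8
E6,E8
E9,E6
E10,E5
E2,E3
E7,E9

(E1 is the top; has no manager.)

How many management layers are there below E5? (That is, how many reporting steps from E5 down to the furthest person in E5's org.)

1

The longest chain under E5 runs E5 → E10, which is 1 level below E5.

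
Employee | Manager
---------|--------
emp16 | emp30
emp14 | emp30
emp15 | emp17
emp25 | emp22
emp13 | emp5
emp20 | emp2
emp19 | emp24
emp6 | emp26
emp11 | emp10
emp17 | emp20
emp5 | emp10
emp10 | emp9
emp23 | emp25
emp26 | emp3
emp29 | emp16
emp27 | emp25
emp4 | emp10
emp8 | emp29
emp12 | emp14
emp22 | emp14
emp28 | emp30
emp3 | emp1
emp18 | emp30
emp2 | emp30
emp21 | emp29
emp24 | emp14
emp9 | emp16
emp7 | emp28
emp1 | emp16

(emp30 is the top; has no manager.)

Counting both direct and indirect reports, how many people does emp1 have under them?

3

emp1 directly manages emp3. Under emp3: emp26, emp6 (2). That's 3 in total.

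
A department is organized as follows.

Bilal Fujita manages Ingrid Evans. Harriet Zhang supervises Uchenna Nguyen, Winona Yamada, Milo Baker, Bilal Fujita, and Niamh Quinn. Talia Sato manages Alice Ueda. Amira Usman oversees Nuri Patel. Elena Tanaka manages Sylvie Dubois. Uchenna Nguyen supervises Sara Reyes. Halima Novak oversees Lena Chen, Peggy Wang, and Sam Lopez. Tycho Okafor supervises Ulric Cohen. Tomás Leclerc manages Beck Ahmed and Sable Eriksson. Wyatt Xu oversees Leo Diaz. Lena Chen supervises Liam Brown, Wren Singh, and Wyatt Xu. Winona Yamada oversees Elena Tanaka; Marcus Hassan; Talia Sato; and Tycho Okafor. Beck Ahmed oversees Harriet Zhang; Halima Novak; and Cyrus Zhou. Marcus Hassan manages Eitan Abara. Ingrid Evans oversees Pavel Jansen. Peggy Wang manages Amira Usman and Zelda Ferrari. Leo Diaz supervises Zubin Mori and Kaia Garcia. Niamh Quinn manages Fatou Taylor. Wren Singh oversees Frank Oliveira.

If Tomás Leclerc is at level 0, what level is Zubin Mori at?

6

Chain from Zubin Mori up to Tomás Leclerc: Zubin Mori → Leo Diaz → Wyatt Xu → Lena Chen → Halima Novak → Beck Ahmed → Tomás Leclerc. That is 6 steps up, so Zubin Mori is 6 levels below Tomás Leclerc.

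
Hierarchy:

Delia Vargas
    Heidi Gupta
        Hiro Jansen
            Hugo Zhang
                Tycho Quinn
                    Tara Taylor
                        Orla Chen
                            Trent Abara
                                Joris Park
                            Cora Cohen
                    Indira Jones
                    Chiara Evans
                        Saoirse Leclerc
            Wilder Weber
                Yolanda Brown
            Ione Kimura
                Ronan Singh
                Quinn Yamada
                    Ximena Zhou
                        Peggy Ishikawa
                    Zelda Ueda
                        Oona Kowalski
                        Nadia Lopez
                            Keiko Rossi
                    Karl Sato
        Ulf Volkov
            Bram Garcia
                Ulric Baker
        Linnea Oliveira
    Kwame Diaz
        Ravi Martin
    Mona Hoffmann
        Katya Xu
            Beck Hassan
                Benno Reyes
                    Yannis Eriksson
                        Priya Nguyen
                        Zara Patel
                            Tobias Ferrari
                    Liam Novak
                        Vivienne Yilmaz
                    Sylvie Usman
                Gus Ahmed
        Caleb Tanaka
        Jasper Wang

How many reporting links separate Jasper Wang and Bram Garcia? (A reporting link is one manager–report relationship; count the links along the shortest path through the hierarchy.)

5

Jasper Wang is 2 levels below Delia Vargas, and Bram Garcia is 3 levels below Delia Vargas (their lowest common manager). The shortest path runs up from Jasper Wang to Delia Vargas and back down to Bram Garcia: 2 + 3 = 5 links.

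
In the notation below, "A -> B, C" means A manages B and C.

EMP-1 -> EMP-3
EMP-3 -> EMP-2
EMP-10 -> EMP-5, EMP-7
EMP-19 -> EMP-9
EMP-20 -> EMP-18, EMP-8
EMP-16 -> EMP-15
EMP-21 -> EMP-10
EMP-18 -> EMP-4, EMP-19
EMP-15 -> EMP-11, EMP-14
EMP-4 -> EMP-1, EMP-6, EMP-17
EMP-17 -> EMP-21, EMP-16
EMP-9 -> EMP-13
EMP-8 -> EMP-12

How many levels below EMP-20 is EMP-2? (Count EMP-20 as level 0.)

Chain from EMP-2 up to EMP-20: EMP-2 → EMP-3 → EMP-1 → EMP-4 → EMP-18 → EMP-20. That is 5 steps up, so EMP-2 is 5 levels below EMP-20.

5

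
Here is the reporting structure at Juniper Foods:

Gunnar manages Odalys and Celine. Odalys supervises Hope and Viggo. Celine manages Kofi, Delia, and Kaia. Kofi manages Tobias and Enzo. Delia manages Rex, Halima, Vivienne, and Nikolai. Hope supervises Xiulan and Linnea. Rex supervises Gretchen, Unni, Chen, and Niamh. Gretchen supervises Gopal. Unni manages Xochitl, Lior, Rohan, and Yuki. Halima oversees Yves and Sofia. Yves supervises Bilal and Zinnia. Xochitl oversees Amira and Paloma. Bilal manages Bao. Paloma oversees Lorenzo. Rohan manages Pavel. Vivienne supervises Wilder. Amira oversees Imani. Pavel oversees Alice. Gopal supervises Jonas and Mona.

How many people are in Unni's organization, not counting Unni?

Unni directly manages Xochitl, Lior, Rohan, Yuki. Under Xochitl: Amira, Imani, Paloma, Lorenzo (4). Lior has no reports. Under Rohan: Pavel, Alice (2). Yuki has no reports. So Unni's organization is 4 direct reports plus everyone under them: 5 + 1 + 3 + 1 = 10.

10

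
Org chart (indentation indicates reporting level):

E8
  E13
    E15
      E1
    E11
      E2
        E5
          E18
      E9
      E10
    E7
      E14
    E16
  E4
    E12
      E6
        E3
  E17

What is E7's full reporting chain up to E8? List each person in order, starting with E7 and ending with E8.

E7 reports to E13. E13 reports to E8. E8 is at the top.

E7 -> E13 -> E8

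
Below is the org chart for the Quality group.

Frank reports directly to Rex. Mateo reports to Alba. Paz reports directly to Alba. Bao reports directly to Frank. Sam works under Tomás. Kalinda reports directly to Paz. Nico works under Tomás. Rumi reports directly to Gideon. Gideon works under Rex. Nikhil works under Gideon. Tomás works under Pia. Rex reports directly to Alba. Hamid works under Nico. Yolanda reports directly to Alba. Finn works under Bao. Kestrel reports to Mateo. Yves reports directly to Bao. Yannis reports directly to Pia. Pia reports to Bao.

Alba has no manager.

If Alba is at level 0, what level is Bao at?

3

Chain from Bao up to Alba: Bao → Frank → Rex → Alba. That is 3 steps up, so Bao is 3 levels below Alba.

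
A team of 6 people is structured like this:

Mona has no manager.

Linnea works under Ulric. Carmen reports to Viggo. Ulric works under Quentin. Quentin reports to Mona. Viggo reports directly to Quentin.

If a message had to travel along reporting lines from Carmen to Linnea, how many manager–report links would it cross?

Carmen is 2 levels below Quentin, and Linnea is 2 levels below Quentin (their lowest common manager). The shortest path runs up from Carmen to Quentin and back down to Linnea: 2 + 2 = 4 links.

4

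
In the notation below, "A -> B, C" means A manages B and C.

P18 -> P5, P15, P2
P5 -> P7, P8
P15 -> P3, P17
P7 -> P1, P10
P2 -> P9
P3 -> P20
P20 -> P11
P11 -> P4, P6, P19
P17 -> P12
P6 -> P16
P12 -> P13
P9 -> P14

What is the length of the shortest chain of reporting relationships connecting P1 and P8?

3

P1 is 2 levels below P5, and P8 is 1 level below P5 (their lowest common manager). The shortest path runs up from P1 to P5 and back down to P8: 2 + 1 = 3 links.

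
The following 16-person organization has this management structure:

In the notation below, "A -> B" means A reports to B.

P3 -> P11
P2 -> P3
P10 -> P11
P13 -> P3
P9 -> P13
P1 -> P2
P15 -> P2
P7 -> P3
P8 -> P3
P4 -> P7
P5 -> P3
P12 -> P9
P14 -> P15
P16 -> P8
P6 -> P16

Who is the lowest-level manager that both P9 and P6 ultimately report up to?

P3

P9's chain of managers is P13, P3, P11. P6's chain of managers is P16, P8, P3, P11. The first manager that appears in both chains is P3.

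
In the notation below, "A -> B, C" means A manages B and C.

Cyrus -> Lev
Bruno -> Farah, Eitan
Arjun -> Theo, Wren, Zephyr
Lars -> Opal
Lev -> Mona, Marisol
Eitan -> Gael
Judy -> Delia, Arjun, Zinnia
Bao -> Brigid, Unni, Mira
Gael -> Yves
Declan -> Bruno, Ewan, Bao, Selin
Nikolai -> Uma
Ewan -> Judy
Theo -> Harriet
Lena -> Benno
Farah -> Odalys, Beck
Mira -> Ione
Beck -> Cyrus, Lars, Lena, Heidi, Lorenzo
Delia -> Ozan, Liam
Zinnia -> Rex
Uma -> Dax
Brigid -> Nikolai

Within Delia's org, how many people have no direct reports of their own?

The people in Delia's organization with no one reporting to them are Liam, Ozan. That is 2.

2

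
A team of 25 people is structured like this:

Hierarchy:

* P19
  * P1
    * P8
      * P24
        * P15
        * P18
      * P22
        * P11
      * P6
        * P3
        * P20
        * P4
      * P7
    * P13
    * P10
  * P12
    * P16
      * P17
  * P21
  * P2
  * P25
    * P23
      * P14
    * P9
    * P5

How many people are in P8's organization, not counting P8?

10

P8 directly manages P24, P22, P6, P7. Under P24: P18, P15 (2). Under P22: P11 (1). Under P6: P4, P20, P3 (3). P7 has no reports. So P8's organization is 4 direct reports plus everyone under them: 3 + 2 + 4 + 1 = 10.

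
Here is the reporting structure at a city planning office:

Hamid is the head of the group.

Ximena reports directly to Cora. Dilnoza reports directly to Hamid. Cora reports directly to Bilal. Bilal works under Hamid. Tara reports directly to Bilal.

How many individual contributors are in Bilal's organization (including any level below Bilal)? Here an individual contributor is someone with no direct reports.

2

The people in Bilal's organization with no one reporting to them are Ximena, Tara. That is 2.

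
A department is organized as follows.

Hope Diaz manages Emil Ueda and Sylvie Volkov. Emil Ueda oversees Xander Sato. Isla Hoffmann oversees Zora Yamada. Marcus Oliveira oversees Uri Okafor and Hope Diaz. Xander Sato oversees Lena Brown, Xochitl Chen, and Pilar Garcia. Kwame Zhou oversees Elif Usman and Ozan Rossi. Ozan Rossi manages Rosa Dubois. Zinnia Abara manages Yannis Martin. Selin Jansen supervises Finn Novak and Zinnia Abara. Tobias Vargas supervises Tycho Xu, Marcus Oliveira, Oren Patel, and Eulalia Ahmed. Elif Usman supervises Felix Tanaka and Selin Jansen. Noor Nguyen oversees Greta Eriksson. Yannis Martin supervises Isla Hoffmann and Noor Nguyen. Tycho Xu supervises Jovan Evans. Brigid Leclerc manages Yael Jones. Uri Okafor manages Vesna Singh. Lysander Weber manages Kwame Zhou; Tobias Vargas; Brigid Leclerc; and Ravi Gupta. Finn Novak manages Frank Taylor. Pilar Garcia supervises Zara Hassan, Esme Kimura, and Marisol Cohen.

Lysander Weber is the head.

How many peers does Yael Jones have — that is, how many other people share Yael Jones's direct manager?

Yael Jones reports to Brigid Leclerc, and Brigid Leclerc has no other direct reports. Yael Jones has 0 peers.

0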